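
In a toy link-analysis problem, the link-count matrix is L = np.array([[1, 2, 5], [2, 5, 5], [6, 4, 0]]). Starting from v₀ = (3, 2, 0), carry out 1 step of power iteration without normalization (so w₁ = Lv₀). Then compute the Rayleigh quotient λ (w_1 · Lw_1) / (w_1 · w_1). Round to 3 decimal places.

λ ≈ 7.669

w1 = Lv₀ = (1·3 + 2·2 + 5·0; 2·3 + 5·2 + 5·0; 6·3 + 4·2 + 0·0) = (7, 16, 26)
Lw1 = (169, 224, 106)
w1·Lw1 = 7·169 + 16·224 + 26·106 = 7523; w1·w1 = 7·7 + 16·16 + 26·26 = 981
λ ≈ 7523/981 = 7.669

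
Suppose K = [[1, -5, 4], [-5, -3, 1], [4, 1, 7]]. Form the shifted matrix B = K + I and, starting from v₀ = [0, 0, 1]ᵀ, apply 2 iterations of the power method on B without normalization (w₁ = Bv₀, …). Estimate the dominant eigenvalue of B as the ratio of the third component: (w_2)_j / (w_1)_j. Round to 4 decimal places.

μ ≈ 10.1250

B = K + I has rows (2, -5, 4); (-5, -2, 1); (4, 1, 8)
w1 = Bv₀ = (2·0 + (-5)·0 + 4·1; (-5)·0 + (-2)·0 + 1·1; 4·0 + 1·0 + 8·1) = (4, 1, 8)
w2 = Bw1 = (2·4 + (-5)·1 + 4·8; (-5)·4 + (-2)·1 + 1·8; 4·4 + 1·1 + 8·8) = (35, -14, 81)
Ratio: 81/8 = 10.1250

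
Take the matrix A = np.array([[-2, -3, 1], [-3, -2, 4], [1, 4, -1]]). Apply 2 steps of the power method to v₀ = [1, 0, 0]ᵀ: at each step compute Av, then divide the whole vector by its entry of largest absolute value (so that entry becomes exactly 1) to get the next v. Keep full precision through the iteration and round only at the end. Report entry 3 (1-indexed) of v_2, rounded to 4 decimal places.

-0.9375

Av0 = (-2.00000, -3.00000, 1.00000); divide by -3.00000 → v1 = (0.66667, 1.00000, -0.33333)
Av1 = (-4.66667, -5.33333, 5.00000); divide by -5.33333 → v2 = (0.87500, 1.00000, -0.93750)
Requested entry of v2: -15/16 = -0.9375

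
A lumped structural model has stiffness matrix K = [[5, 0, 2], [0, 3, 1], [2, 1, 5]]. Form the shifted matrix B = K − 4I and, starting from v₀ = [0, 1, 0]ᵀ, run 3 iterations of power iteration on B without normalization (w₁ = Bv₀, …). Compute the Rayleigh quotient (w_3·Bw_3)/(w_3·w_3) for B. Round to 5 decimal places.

B = K − 4I has rows (1, 0, 2); (0, -1, 1); (2, 1, 1)
w1 = Bv₀ = (1·0 + 0·1 + 2·0; 0·0 + (-1)·1 + 1·0; 2·0 + 1·1 + 1·0) = (0, -1, 1)
w2 = Bw1 = (1·0 + 0·(-1) + 2·1; 0·0 + (-1)·(-1) + 1·1; 2·0 + 1·(-1) + 1·1) = (2, 2, 0)
w3 = Bw2 = (2, -2, 6)
Bw3 = (14, 8, 8)
w3·Bw3 = 60; w3·w3 = 44; μ ≈ 60/44 = 1.36364

1.36364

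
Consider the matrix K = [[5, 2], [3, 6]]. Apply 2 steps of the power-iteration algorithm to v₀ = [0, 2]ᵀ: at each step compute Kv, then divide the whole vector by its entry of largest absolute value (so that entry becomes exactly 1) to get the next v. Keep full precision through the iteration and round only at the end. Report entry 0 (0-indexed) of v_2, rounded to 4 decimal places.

Kv0 = (4.00000, 12.00000); divide by 12.00000 → v1 = (0.33333, 1.00000)
Kv1 = (3.66667, 7.00000); divide by 7.00000 → v2 = (0.52381, 1.00000)
Requested entry of v2: 44/84 = 0.5238

0.5238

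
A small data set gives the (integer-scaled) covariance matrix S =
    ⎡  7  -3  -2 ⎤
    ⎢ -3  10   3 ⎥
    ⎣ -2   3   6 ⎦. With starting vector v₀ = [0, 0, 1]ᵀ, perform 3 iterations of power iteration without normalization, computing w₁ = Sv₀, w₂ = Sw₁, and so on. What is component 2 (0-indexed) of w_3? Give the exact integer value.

526

w1 = Sv₀ = (-2, 3, 6)
w2 = Sw1 = (-35, 54, 49)
w3 = Sw2 = (-505, 792, 526)
The requested component of w3 is 526.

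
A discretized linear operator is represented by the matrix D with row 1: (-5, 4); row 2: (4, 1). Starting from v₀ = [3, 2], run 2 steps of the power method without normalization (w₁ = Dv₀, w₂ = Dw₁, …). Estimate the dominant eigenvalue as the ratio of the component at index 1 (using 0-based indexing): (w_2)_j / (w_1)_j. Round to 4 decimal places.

w1 = Dv₀ = ((-5)·3 + 4·2; 4·3 + 1·2) = (-7, 14)
w2 = Dw1 = ((-5)·(-7) + 4·14; 4·(-7) + 1·14) = (91, -14)
Ratio at component: -14 / 14 = -1.0000

-1.0000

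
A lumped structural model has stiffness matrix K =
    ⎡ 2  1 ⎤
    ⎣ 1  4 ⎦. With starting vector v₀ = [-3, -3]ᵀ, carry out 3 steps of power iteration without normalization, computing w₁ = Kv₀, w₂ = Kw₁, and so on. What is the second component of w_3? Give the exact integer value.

w1 = Kv₀ = (2·(-3) + 1·(-3); 1·(-3) + 4·(-3)) = (-9, -15)
w2 = Kw1 = (2·(-9) + 1·(-15); 1·(-9) + 4·(-15)) = (-33, -69)
w3 = Kw2 = (-135, -309)
The requested component of w3 is -309.

-309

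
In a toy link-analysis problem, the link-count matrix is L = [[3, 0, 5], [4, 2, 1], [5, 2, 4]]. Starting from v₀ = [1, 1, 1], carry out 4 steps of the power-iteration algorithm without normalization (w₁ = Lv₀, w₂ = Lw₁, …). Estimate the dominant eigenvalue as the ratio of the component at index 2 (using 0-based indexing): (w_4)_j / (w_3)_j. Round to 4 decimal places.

λ ≈ 9.2064

w1 = Lv₀ = (3·1 + 0·1 + 5·1; 4·1 + 2·1 + 1·1; 5·1 + 2·1 + 4·1) = (8, 7, 11)
w2 = Lw1 = (3·8 + 0·7 + 5·11; 4·8 + 2·7 + 1·11; 5·8 + 2·7 + 4·11) = (79, 57, 98)
w3 = Lw2 = (727, 528, 901)
w4 = Lw3 = (6686, 4865, 8295)
Ratio at component: 8295 / 901 = 9.2064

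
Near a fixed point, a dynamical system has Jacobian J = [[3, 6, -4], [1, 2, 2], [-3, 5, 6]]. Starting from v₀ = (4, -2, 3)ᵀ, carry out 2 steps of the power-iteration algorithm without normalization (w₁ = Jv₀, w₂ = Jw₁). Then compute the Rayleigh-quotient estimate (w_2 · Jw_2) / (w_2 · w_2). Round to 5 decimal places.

w1 = Jv₀ = (-12, 6, -4)
w2 = Jw1 = (16, -8, 42)
Jw2 = (-168, 84, 164)
w2·Jw2 = 16·(-168) + (-8)·84 + 42·164 = 3528; w2·w2 = 16·16 + (-8)·(-8) + 42·42 = 2084
λ ≈ 3528/2084 = 1.69290

1.69290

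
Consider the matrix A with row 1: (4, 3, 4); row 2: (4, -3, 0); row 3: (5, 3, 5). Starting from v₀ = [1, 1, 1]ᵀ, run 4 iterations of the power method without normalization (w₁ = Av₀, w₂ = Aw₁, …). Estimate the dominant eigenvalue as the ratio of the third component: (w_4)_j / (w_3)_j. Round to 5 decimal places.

w1 = Av₀ = (4·1 + 3·1 + 4·1; 4·1 + (-3)·1 + 0·1; 5·1 + 3·1 + 5·1) = (11, 1, 13)
w2 = Aw1 = (4·11 + 3·1 + 4·13; 4·11 + (-3)·1 + 0·13; 5·11 + 3·1 + 5·13) = (99, 41, 123)
w3 = Aw2 = (1011, 273, 1233)
w4 = Aw3 = (9795, 3225, 12039)
Ratio at component: 12039 / 1233 = 9.76399

9.76399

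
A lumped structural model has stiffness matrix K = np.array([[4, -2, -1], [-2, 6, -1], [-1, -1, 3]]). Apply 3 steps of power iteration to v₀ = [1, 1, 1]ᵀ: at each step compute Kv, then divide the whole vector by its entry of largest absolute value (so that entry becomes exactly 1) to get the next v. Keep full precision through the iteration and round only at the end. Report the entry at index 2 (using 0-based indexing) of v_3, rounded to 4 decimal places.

Kv0 = (1.00000, 3.00000, 1.00000); divide by 3.00000 → v1 = (0.33333, 1.00000, 0.33333)
Kv1 = (-1.00000, 5.00000, -0.33333); divide by 5.00000 → v2 = (-0.20000, 1.00000, -0.06667)
Kv2 = (-2.73333, 6.46667, -1.00000); divide by 6.46667 → v3 = (-0.42268, 1.00000, -0.15464)
Requested entry of v3: -15/97 = -0.1546

-0.1546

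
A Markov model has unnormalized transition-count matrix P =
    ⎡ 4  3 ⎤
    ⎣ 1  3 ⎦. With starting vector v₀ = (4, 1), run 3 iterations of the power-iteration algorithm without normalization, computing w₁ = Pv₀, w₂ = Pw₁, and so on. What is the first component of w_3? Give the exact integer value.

508

w1 = Pv₀ = (4·4 + 3·1; 1·4 + 3·1) = (19, 7)
w2 = Pw1 = (4·19 + 3·7; 1·19 + 3·7) = (97, 40)
w3 = Pw2 = (508, 217)
The requested component of w3 is 508.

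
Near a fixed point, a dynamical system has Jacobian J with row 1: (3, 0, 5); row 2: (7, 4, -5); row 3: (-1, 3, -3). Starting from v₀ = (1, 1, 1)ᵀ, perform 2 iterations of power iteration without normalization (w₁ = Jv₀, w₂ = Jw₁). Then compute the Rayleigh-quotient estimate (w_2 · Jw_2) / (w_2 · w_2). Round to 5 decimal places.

5.10110

w1 = Jv₀ = (3·1 + 0·1 + 5·1; 7·1 + 4·1 + (-5)·1; (-1)·1 + 3·1 + (-3)·1) = (8, 6, -1)
w2 = Jw1 = (3·8 + 0·6 + 5·(-1); 7·8 + 4·6 + (-5)·(-1); (-1)·8 + 3·6 + (-3)·(-1)) = (19, 85, 13)
Jw2 = (122, 408, 197)
w2·Jw2 = 19·122 + 85·408 + 13·197 = 39559; w2·w2 = 19·19 + 85·85 + 13·13 = 7755
λ ≈ 39559/7755 = 5.10110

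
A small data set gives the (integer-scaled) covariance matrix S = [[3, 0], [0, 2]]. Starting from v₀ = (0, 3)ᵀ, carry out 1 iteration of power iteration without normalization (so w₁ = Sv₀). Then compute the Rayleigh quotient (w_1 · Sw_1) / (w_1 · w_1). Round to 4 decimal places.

λ ≈ 2.0000

w1 = Sv₀ = (0, 6)
Sw1 = (0, 12)
w1·Sw1 = 0·0 + 6·12 = 72; w1·w1 = 0·0 + 6·6 = 36
λ ≈ 72/36 = 2.0000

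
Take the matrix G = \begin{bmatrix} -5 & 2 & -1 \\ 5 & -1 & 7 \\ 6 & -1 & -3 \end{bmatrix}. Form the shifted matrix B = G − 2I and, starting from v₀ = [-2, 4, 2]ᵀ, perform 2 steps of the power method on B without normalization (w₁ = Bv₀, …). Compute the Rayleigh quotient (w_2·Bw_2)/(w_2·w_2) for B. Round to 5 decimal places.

B = G − 2I has rows (-7, 2, -1); (5, -3, 7); (6, -1, -5)
w1 = Bv₀ = (20, -8, -26)
w2 = Bw1 = (-130, -58, 258)
Bw2 = (536, 1330, -2012)
w2·Bw2 = -665916; w2·w2 = 86828; μ ≈ -665916/86828 = -7.66937

-7.66937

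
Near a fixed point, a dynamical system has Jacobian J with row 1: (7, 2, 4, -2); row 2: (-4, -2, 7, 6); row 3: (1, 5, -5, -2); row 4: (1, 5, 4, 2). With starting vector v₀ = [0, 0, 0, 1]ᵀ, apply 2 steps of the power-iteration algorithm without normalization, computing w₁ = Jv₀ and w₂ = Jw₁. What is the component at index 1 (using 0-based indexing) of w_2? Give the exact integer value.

-6

w1 = Jv₀ = (-2, 6, -2, 2)
w2 = Jw1 = (-14, -6, 34, 24)
The requested component of w2 is -6.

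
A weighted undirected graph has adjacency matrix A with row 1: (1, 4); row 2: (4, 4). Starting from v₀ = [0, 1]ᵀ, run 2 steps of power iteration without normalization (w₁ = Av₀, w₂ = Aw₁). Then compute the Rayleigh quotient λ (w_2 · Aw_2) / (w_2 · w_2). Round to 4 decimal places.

λ ≈ 6.7528

w1 = Av₀ = (4, 4)
w2 = Aw1 = (20, 32)
Aw2 = (148, 208)
w2·Aw2 = 20·148 + 32·208 = 9616; w2·w2 = 20·20 + 32·32 = 1424
λ ≈ 9616/1424 = 6.7528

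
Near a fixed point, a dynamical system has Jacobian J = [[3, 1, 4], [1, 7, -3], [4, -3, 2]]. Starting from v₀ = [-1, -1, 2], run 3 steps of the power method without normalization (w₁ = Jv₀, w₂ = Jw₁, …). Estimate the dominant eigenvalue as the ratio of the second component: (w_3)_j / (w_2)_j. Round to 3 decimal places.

w1 = Jv₀ = (3·(-1) + 1·(-1) + 4·2; 1·(-1) + 7·(-1) + (-3)·2; 4·(-1) + (-3)·(-1) + 2·2) = (4, -14, 3)
w2 = Jw1 = (3·4 + 1·(-14) + 4·3; 1·4 + 7·(-14) + (-3)·3; 4·4 + (-3)·(-14) + 2·3) = (10, -103, 64)
w3 = Jw2 = (183, -903, 477)
Ratio at component: -903 / -103 = 8.767

8.767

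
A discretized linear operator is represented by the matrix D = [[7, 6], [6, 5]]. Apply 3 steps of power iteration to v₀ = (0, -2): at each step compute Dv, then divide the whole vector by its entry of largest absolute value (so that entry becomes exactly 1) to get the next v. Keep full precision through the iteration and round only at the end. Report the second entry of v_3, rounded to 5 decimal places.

0.84713

Dv0 = (-12.000000, -10.000000); divide by -12.000000 → v1 = (1.000000, 0.833333)
Dv1 = (12.000000, 10.166667); divide by 12.000000 → v2 = (1.000000, 0.847222)
Dv2 = (12.083333, 10.236111); divide by 12.083333 → v3 = (1.000000, 0.847126)
Requested entry of v3: -1474/-1740 = 0.84713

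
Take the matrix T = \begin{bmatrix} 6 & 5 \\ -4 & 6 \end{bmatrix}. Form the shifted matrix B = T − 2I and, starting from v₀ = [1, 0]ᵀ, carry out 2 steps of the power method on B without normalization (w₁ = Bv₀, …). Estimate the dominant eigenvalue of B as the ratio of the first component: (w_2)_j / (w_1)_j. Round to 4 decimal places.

μ ≈ -1.0000

B = T − 2I has rows (4, 5); (-4, 4)
w1 = Bv₀ = (4, -4)
w2 = Bw1 = (-4, -32)
Ratio: -4/4 = -1.0000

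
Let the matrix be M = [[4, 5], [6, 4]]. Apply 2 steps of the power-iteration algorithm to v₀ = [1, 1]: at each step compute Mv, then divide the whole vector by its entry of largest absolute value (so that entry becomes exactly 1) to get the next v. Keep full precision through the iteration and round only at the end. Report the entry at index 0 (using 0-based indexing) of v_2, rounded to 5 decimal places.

Mv0 = (9.000000, 10.000000); divide by 10.000000 → v1 = (0.900000, 1.000000)
Mv1 = (8.600000, 9.400000); divide by 9.400000 → v2 = (0.914894, 1.000000)
Requested entry of v2: 86/94 = 0.91489

0.91489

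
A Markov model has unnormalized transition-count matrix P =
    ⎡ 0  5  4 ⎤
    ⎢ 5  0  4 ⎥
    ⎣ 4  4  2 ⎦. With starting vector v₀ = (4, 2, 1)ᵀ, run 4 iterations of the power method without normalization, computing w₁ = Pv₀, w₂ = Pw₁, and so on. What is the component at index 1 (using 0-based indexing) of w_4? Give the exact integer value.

w1 = Pv₀ = (0·4 + 5·2 + 4·1; 5·4 + 0·2 + 4·1; 4·4 + 4·2 + 2·1) = (14, 24, 26)
w2 = Pw1 = (0·14 + 5·24 + 4·26; 5·14 + 0·24 + 4·26; 4·14 + 4·24 + 2·26) = (224, 174, 204)
w3 = Pw2 = (1686, 1936, 2000)
w4 = Pw3 = (17680, 16430, 18488)
The requested component of w4 is 16430.

16430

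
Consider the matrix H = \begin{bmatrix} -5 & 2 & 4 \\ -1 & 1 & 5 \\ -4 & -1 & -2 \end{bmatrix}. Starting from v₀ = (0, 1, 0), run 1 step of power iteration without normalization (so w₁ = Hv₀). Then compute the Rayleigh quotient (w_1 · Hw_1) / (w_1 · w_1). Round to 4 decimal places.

-3.8333

w1 = Hv₀ = (2, 1, -1)
Hw1 = (-12, -6, -7)
w1·Hw1 = 2·(-12) + 1·(-6) + (-1)·(-7) = -23; w1·w1 = 2·2 + 1·1 + (-1)·(-1) = 6
λ ≈ -23/6 = -3.8333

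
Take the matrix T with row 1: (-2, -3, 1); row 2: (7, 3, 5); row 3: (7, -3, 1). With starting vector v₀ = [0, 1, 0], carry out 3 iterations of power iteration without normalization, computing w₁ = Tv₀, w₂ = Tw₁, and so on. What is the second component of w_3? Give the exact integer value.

-288

w1 = Tv₀ = ((-2)·0 + (-3)·1 + 1·0; 7·0 + 3·1 + 5·0; 7·0 + (-3)·1 + 1·0) = (-3, 3, -3)
w2 = Tw1 = ((-2)·(-3) + (-3)·3 + 1·(-3); 7·(-3) + 3·3 + 5·(-3); 7·(-3) + (-3)·3 + 1·(-3)) = (-6, -27, -33)
w3 = Tw2 = (60, -288, 6)
The requested component of w3 is -288.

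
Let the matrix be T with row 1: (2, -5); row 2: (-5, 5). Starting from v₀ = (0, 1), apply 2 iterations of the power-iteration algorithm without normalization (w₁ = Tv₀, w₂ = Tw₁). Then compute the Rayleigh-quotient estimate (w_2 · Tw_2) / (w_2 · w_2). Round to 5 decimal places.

8.71141

w1 = Tv₀ = (2·0 + (-5)·1; (-5)·0 + 5·1) = (-5, 5)
w2 = Tw1 = (2·(-5) + (-5)·5; (-5)·(-5) + 5·5) = (-35, 50)
Tw2 = (-320, 425)
w2·Tw2 = (-35)·(-320) + 50·425 = 32450; w2·w2 = (-35)·(-35) + 50·50 = 3725
λ ≈ 32450/3725 = 8.71141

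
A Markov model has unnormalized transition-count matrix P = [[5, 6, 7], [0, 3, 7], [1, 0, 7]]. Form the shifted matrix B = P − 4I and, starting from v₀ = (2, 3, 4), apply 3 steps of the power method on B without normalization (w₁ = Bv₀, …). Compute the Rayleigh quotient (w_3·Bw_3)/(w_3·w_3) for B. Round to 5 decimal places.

6.20321

B = P − 4I has rows (1, 6, 7); (0, -1, 7); (1, 0, 3)
w1 = Bv₀ = (48, 25, 14)
w2 = Bw1 = (296, 73, 90)
w3 = Bw2 = (1364, 557, 566)
Bw3 = (8668, 3405, 3062)
w3·Bw3 = 15452829; w3·w3 = 2491101; μ ≈ 15452829/2491101 = 6.20321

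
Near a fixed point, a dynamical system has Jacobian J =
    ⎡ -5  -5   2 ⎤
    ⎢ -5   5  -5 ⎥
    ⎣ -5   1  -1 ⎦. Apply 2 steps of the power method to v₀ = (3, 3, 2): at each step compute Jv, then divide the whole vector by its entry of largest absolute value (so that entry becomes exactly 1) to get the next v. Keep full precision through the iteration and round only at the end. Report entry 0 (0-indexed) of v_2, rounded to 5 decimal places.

Jv0 = (-26.000000, -10.000000, -14.000000); divide by -26.000000 → v1 = (1.000000, 0.384615, 0.538462)
Jv1 = (-5.846154, -5.769231, -5.153846); divide by -5.846154 → v2 = (1.000000, 0.986842, 0.881579)
Requested entry of v2: 152/152 = 1.00000

1.00000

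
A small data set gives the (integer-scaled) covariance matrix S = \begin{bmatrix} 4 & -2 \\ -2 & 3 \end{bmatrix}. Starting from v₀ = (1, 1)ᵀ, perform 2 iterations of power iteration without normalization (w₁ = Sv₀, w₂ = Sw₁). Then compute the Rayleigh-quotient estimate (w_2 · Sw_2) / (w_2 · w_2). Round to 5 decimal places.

λ ≈ 4.62162

w1 = Sv₀ = (2, 1)
w2 = Sw1 = (6, -1)
Sw2 = (26, -15)
w2·Sw2 = 6·26 + (-1)·(-15) = 171; w2·w2 = 6·6 + (-1)·(-1) = 37
λ ≈ 171/37 = 4.62162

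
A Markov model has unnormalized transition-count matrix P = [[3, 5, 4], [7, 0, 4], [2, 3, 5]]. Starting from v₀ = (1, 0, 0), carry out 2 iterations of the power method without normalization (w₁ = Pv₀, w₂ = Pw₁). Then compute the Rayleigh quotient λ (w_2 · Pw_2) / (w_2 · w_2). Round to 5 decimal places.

w1 = Pv₀ = (3·1 + 5·0 + 4·0; 7·1 + 0·0 + 4·0; 2·1 + 3·0 + 5·0) = (3, 7, 2)
w2 = Pw1 = (3·3 + 5·7 + 4·2; 7·3 + 0·7 + 4·2; 2·3 + 3·7 + 5·2) = (52, 29, 37)
Pw2 = (449, 512, 376)
w2·Pw2 = 52·449 + 29·512 + 37·376 = 52108; w2·w2 = 52·52 + 29·29 + 37·37 = 4914
λ ≈ 52108/4914 = 10.60399

λ ≈ 10.60399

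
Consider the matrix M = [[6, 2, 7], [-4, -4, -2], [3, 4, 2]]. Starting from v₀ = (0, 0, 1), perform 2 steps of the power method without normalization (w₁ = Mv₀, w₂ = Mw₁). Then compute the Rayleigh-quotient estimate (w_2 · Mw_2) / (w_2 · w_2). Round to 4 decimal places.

w1 = Mv₀ = (6·0 + 2·0 + 7·1; (-4)·0 + (-4)·0 + (-2)·1; 3·0 + 4·0 + 2·1) = (7, -2, 2)
w2 = Mw1 = (6·7 + 2·(-2) + 7·2; (-4)·7 + (-4)·(-2) + (-2)·2; 3·7 + 4·(-2) + 2·2) = (52, -24, 17)
Mw2 = (383, -146, 94)
w2·Mw2 = 52·383 + (-24)·(-146) + 17·94 = 25018; w2·w2 = 52·52 + (-24)·(-24) + 17·17 = 3569
λ ≈ 25018/3569 = 7.0098

7.0098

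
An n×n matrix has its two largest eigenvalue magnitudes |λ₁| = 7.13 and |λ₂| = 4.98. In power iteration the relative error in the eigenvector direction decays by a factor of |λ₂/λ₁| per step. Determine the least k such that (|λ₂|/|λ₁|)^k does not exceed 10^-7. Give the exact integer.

|λ₂/λ₁| = 4.98/7.13 = 0.69846
Need k ≥ ln(10^-7) / ln(0.69846) = -16.1181 / -0.3589 ≈ 44.912
Smallest integer k satisfying the bound: 45

45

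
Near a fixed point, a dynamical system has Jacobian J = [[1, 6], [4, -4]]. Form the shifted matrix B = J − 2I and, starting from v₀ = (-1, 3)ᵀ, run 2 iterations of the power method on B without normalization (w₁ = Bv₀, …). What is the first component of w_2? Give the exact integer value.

B = J − 2I has rows (-1, 6); (4, -6)
w1 = Bv₀ = (19, -22)
w2 = Bw1 = (-151, 208)
Requested component of w2: -151

-151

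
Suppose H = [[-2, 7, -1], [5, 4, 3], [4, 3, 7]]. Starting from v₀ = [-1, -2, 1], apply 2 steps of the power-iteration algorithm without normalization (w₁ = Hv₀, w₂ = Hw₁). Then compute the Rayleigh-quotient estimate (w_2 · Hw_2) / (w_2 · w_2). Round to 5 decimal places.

w1 = Hv₀ = (-13, -10, -3)
w2 = Hw1 = (-41, -114, -103)
Hw2 = (-613, -970, -1227)
w2·Hw2 = (-41)·(-613) + (-114)·(-970) + (-103)·(-1227) = 262094; w2·w2 = (-41)·(-41) + (-114)·(-114) + (-103)·(-103) = 25286
λ ≈ 262094/25286 = 10.36518

λ ≈ 10.36518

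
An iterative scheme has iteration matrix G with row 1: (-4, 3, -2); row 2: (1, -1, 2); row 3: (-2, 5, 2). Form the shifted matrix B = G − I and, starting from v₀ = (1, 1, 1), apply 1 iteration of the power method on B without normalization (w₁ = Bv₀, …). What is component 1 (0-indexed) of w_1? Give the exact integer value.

1

B = G − I has rows (-5, 3, -2); (1, -2, 2); (-2, 5, 1)
w1 = Bv₀ = (-4, 1, 4)
Requested component of w1: 1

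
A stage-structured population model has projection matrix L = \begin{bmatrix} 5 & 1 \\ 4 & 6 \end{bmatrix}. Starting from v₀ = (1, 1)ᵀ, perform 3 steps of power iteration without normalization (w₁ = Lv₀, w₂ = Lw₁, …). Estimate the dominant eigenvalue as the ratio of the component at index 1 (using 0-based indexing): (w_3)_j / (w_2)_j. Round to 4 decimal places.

w1 = Lv₀ = (5·1 + 1·1; 4·1 + 6·1) = (6, 10)
w2 = Lw1 = (5·6 + 1·10; 4·6 + 6·10) = (40, 84)
w3 = Lw2 = (284, 664)
Ratio at component: 664 / 84 = 7.9048

λ ≈ 7.9048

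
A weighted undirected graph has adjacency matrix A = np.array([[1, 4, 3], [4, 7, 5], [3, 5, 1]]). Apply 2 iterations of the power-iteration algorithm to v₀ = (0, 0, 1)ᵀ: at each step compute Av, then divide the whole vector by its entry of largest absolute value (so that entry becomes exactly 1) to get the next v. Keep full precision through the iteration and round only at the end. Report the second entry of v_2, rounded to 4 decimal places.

Av0 = (3.00000, 5.00000, 1.00000); divide by 5.00000 → v1 = (0.60000, 1.00000, 0.20000)
Av1 = (5.20000, 10.40000, 7.00000); divide by 10.40000 → v2 = (0.50000, 1.00000, 0.67308)
Requested entry of v2: 52/52 = 1.0000

1.0000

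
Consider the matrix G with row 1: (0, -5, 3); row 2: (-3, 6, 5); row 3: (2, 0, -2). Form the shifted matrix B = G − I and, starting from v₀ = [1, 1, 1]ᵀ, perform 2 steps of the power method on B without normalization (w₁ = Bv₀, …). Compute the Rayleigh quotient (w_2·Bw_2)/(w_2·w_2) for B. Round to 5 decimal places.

6.24791

B = G − I has rows (-1, -5, 3); (-3, 5, 5); (2, 0, -3)
w1 = Bv₀ = (-3, 7, -1)
w2 = Bw1 = (-35, 39, -3)
Bw2 = (-169, 285, -61)
w2·Bw2 = 17213; w2·w2 = 2755; μ ≈ 17213/2755 = 6.24791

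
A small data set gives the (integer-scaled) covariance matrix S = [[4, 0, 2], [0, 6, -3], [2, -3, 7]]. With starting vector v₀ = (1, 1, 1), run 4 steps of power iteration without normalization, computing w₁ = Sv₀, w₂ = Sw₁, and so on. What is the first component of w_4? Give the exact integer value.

1710

w1 = Sv₀ = (4·1 + 0·1 + 2·1; 0·1 + 6·1 + (-3)·1; 2·1 + (-3)·1 + 7·1) = (6, 3, 6)
w2 = Sw1 = (4·6 + 0·3 + 2·6; 0·6 + 6·3 + (-3)·6; 2·6 + (-3)·3 + 7·6) = (36, 0, 45)
w3 = Sw2 = (234, -135, 387)
w4 = Sw3 = (1710, -1971, 3582)
The requested component of w4 is 1710.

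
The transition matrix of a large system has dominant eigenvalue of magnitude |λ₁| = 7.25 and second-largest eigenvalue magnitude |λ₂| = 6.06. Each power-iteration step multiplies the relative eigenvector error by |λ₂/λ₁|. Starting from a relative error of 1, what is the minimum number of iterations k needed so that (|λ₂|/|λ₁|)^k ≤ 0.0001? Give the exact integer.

52

|λ₂/λ₁| = 6.06/7.25 = 0.83586
Need k ≥ ln(0.0001) / ln(0.83586) = -9.2103 / -0.1793 ≈ 51.371
Smallest integer k satisfying the bound: 52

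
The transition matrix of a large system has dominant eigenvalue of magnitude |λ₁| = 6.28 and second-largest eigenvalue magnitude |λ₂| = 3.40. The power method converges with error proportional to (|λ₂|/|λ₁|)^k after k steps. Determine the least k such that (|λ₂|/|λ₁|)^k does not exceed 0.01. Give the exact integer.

|λ₂/λ₁| = 3.40/6.28 = 0.54140
Need k ≥ ln(0.01) / ln(0.54140) = -4.6052 / -0.6136 ≈ 7.505
Smallest integer k satisfying the bound: 8

8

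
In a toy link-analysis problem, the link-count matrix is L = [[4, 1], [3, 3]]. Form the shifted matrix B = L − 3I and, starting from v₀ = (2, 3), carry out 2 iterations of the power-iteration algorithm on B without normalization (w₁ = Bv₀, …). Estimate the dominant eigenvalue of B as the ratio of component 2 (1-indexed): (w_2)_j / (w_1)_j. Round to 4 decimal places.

B = L − 3I has rows (1, 1); (3, 0)
w1 = Bv₀ = (5, 6)
w2 = Bw1 = (11, 15)
Ratio: 15/6 = 2.5000

μ ≈ 2.5000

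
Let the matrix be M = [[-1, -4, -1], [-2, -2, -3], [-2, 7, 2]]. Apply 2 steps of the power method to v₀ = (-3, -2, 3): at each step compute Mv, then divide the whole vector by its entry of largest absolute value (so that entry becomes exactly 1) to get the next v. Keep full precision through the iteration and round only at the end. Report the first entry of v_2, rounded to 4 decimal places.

Mv0 = (8.00000, 1.00000, -2.00000); divide by 8.00000 → v1 = (1.00000, 0.12500, -0.25000)
Mv1 = (-1.25000, -1.50000, -1.62500); divide by -1.62500 → v2 = (0.76923, 0.92308, 1.00000)
Requested entry of v2: -10/-13 = 0.7692

0.7692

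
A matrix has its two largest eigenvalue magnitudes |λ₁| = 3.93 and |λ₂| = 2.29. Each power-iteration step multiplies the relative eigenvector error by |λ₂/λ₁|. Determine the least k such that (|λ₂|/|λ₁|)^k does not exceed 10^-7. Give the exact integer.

30

|λ₂/λ₁| = 2.29/3.93 = 0.58270
Need k ≥ ln(10^-7) / ln(0.58270) = -16.1181 / -0.5401 ≈ 29.843
Smallest integer k satisfying the bound: 30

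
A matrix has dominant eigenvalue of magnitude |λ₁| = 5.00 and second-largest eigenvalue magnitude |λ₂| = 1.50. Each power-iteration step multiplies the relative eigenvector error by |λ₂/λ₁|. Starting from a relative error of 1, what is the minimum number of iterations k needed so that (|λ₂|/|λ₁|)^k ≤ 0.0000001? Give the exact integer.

|λ₂/λ₁| = 1.50/5.00 = 0.30000
Need k ≥ ln(0.0000001) / ln(0.30000) = -16.1181 / -1.2040 ≈ 13.387
Smallest integer k satisfying the bound: 14

14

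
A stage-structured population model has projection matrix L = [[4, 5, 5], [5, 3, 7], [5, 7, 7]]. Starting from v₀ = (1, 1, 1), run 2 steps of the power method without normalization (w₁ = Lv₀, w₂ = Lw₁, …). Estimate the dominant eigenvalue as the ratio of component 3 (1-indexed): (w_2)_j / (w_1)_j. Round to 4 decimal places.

λ ≈ 16.2105

w1 = Lv₀ = (4·1 + 5·1 + 5·1; 5·1 + 3·1 + 7·1; 5·1 + 7·1 + 7·1) = (14, 15, 19)
w2 = Lw1 = (4·14 + 5·15 + 5·19; 5·14 + 3·15 + 7·19; 5·14 + 7·15 + 7·19) = (226, 248, 308)
Ratio at component: 308 / 19 = 16.2105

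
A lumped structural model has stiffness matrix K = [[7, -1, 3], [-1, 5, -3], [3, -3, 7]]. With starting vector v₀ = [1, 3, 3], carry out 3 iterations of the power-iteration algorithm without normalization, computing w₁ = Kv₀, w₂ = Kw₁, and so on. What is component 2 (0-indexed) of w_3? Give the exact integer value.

1395

w1 = Kv₀ = (7·1 + (-1)·3 + 3·3; (-1)·1 + 5·3 + (-3)·3; 3·1 + (-3)·3 + 7·3) = (13, 5, 15)
w2 = Kw1 = (7·13 + (-1)·5 + 3·15; (-1)·13 + 5·5 + (-3)·15; 3·13 + (-3)·5 + 7·15) = (131, -33, 129)
w3 = Kw2 = (1337, -683, 1395)
The requested component of w3 is 1395.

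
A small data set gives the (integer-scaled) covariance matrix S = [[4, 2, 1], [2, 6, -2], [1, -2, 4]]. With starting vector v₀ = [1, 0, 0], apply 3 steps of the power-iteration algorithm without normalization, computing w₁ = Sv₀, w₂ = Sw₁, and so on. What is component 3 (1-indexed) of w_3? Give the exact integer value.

w1 = Sv₀ = (4, 2, 1)
w2 = Sw1 = (21, 18, 4)
w3 = Sw2 = (124, 142, 1)
The requested component of w3 is 1.

1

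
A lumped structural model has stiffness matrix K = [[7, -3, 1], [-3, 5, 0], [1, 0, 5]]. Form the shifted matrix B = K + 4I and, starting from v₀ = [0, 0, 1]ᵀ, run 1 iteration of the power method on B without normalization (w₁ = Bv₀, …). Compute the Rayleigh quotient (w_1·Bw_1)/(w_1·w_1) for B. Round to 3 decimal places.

μ ≈ 9.244

B = K + 4I has rows (11, -3, 1); (-3, 9, 0); (1, 0, 9)
w1 = Bv₀ = (11·0 + (-3)·0 + 1·1; (-3)·0 + 9·0 + 0·1; 1·0 + 0·0 + 9·1) = (1, 0, 9)
Bw1 = (20, -3, 82)
w1·Bw1 = 758; w1·w1 = 82; μ ≈ 758/82 = 9.244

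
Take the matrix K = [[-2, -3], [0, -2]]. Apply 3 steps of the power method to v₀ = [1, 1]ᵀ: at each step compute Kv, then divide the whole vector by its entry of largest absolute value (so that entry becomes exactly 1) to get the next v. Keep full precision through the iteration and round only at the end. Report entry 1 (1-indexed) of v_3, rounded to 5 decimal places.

Kv0 = (-5.000000, -2.000000); divide by -5.000000 → v1 = (1.000000, 0.400000)
Kv1 = (-3.200000, -0.800000); divide by -3.200000 → v2 = (1.000000, 0.250000)
Kv2 = (-2.750000, -0.500000); divide by -2.750000 → v3 = (1.000000, 0.181818)
Requested entry of v3: -44/-44 = 1.00000

1.00000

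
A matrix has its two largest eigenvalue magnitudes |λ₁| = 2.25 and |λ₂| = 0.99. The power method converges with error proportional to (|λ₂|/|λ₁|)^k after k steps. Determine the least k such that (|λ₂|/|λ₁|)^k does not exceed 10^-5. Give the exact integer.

15

|λ₂/λ₁| = 0.99/2.25 = 0.44000
Need k ≥ ln(10^-5) / ln(0.44000) = -11.5129 / -0.8210 ≈ 14.023
Smallest integer k satisfying the bound: 15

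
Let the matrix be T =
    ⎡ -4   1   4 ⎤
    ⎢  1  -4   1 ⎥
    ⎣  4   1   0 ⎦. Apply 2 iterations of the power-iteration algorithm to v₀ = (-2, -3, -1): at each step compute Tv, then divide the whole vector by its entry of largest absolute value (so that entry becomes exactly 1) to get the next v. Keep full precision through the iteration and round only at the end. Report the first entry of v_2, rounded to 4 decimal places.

0.8478

Tv0 = (1.00000, 9.00000, -11.00000); divide by -11.00000 → v1 = (-0.09091, -0.81818, 1.00000)
Tv1 = (3.54545, 4.18182, -1.18182); divide by 4.18182 → v2 = (0.84783, 1.00000, -0.28261)
Requested entry of v2: -39/-46 = 0.8478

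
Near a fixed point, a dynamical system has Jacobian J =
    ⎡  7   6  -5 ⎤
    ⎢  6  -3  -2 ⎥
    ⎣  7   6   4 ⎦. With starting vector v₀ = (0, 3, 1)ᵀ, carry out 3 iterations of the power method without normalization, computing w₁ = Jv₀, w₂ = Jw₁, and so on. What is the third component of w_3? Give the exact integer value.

259

w1 = Jv₀ = (13, -11, 22)
w2 = Jw1 = (-85, 67, 113)
w3 = Jw2 = (-758, -937, 259)
The requested component of w3 is 259.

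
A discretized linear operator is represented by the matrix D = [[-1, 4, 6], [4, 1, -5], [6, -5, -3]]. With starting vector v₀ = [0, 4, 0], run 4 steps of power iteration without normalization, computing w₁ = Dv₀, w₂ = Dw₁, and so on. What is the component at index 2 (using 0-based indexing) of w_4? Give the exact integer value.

w1 = Dv₀ = ((-1)·0 + 4·4 + 6·0; 4·0 + 1·4 + (-5)·0; 6·0 + (-5)·4 + (-3)·0) = (16, 4, -20)
w2 = Dw1 = ((-1)·16 + 4·4 + 6·(-20); 4·16 + 1·4 + (-5)·(-20); 6·16 + (-5)·4 + (-3)·(-20)) = (-120, 168, 136)
w3 = Dw2 = (1608, -992, -1968)
w4 = Dw3 = (-17384, 15280, 20512)
The requested component of w4 is 20512.

20512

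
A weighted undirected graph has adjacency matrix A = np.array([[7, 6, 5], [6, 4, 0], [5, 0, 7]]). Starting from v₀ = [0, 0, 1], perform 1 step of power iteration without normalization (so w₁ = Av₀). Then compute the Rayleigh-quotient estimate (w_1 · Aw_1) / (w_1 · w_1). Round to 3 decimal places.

w1 = Av₀ = (5, 0, 7)
Aw1 = (70, 30, 74)
w1·Aw1 = 5·70 + 0·30 + 7·74 = 868; w1·w1 = 5·5 + 0·0 + 7·7 = 74
λ ≈ 868/74 = 11.730

11.730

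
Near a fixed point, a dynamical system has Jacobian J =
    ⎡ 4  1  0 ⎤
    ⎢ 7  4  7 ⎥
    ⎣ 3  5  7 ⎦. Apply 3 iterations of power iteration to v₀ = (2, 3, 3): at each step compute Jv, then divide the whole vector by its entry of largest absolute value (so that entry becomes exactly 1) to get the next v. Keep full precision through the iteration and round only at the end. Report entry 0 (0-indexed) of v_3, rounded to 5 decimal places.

Jv0 = (11.000000, 47.000000, 42.000000); divide by 47.000000 → v1 = (0.234043, 1.000000, 0.893617)
Jv1 = (1.936170, 11.893617, 11.957447); divide by 11.957447 → v2 = (0.161922, 0.994662, 1.000000)
Jv2 = (1.642349, 12.112100, 12.459075); divide by 12.459075 → v3 = (0.131819, 0.972151, 1.000000)
Requested entry of v3: 923/7002 = 0.13182

0.13182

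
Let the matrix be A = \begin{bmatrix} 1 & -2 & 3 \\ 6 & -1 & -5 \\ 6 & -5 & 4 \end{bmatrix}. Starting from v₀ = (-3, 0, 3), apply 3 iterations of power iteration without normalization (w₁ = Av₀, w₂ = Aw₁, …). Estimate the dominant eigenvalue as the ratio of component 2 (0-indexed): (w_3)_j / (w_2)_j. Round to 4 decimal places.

3.0339

w1 = Av₀ = (6, -33, -6)
w2 = Aw1 = (54, 99, 177)
w3 = Aw2 = (387, -660, 537)
Ratio at component: 537 / 177 = 3.0339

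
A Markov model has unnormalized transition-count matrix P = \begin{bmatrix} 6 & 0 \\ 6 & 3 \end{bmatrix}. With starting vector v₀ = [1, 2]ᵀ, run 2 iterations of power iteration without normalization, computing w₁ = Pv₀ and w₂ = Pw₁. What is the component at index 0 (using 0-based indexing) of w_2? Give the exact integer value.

36

w1 = Pv₀ = (6, 12)
w2 = Pw1 = (36, 72)
The requested component of w2 is 36.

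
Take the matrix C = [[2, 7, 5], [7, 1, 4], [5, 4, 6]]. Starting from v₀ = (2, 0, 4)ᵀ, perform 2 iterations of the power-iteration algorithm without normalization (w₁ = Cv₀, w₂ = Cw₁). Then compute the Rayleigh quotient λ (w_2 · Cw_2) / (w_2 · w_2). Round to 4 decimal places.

w1 = Cv₀ = (2·2 + 7·0 + 5·4; 7·2 + 1·0 + 4·4; 5·2 + 4·0 + 6·4) = (24, 30, 34)
w2 = Cw1 = (2·24 + 7·30 + 5·34; 7·24 + 1·30 + 4·34; 5·24 + 4·30 + 6·34) = (428, 334, 444)
Cw2 = (5414, 5106, 6140)
w2·Cw2 = 428·5414 + 334·5106 + 444·6140 = 6748756; w2·w2 = 428·428 + 334·334 + 444·444 = 491876
λ ≈ 6748756/491876 = 13.7204

λ ≈ 13.7204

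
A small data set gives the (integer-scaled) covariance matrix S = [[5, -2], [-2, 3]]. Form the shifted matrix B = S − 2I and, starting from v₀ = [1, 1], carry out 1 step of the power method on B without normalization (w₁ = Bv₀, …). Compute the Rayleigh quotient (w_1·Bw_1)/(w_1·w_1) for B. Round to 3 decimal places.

B = S − 2I has rows (3, -2); (-2, 1)
w1 = Bv₀ = (1, -1)
Bw1 = (5, -3)
w1·Bw1 = 8; w1·w1 = 2; μ ≈ 8/2 = 4.000

μ ≈ 4.000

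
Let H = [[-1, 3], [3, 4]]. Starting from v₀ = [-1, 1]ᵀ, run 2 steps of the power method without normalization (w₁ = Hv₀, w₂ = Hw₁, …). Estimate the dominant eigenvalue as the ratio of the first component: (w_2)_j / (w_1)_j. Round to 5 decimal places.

w1 = Hv₀ = ((-1)·(-1) + 3·1; 3·(-1) + 4·1) = (4, 1)
w2 = Hw1 = ((-1)·4 + 3·1; 3·4 + 4·1) = (-1, 16)
Ratio at component: -1 / 4 = -0.25000

-0.25000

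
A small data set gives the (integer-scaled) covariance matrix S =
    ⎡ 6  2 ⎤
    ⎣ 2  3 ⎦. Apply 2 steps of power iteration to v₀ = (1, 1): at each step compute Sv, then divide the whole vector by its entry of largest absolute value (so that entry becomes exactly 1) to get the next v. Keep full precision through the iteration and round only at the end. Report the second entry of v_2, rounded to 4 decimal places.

0.5345

Sv0 = (8.00000, 5.00000); divide by 8.00000 → v1 = (1.00000, 0.62500)
Sv1 = (7.25000, 3.87500); divide by 7.25000 → v2 = (1.00000, 0.53448)
Requested entry of v2: 31/58 = 0.5345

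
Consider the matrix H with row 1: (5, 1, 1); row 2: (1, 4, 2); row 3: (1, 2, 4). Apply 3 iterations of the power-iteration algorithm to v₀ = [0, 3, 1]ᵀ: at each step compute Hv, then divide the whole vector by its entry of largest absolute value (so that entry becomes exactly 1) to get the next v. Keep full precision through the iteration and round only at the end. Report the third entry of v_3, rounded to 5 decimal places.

0.96850

Hv0 = (4.000000, 14.000000, 10.000000); divide by 14.000000 → v1 = (0.285714, 1.000000, 0.714286)
Hv1 = (3.142857, 5.714286, 5.142857); divide by 5.714286 → v2 = (0.550000, 1.000000, 0.900000)
Hv2 = (4.650000, 6.350000, 6.150000); divide by 6.350000 → v3 = (0.732283, 1.000000, 0.968504)
Requested entry of v3: 492/508 = 0.96850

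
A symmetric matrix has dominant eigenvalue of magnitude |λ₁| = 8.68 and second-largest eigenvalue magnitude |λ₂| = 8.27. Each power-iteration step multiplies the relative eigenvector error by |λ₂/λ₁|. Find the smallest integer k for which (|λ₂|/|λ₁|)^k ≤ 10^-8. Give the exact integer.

381

|λ₂/λ₁| = 8.27/8.68 = 0.95276
Need k ≥ ln(10^-8) / ln(0.95276) = -18.4207 / -0.0484 ≈ 380.695
Smallest integer k satisfying the bound: 381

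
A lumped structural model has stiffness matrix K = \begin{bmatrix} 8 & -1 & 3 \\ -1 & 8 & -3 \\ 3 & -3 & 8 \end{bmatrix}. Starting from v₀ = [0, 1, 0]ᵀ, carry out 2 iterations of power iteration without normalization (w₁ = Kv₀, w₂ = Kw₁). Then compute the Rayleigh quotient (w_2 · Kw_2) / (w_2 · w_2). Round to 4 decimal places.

w1 = Kv₀ = (-1, 8, -3)
w2 = Kw1 = (-25, 74, -51)
Kw2 = (-427, 770, -705)
w2·Kw2 = (-25)·(-427) + 74·770 + (-51)·(-705) = 103610; w2·w2 = (-25)·(-25) + 74·74 + (-51)·(-51) = 8702
λ ≈ 103610/8702 = 11.9065

11.9065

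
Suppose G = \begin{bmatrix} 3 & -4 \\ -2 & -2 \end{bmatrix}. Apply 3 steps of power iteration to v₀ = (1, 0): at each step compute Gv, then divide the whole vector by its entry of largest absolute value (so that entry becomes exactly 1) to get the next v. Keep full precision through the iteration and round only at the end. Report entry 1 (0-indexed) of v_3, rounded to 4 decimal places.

Gv0 = (3.00000, -2.00000); divide by 3.00000 → v1 = (1.00000, -0.66667)
Gv1 = (5.66667, -0.66667); divide by 5.66667 → v2 = (1.00000, -0.11765)
Gv2 = (3.47059, -1.76471); divide by 3.47059 → v3 = (1.00000, -0.50847)
Requested entry of v3: -30/59 = -0.5085

-0.5085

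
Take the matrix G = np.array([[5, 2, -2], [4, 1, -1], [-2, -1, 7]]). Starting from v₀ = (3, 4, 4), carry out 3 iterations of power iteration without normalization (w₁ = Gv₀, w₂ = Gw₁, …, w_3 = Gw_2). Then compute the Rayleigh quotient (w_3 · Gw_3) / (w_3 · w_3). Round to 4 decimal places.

4.5660

w1 = Gv₀ = (15, 12, 18)
w2 = Gw1 = (63, 54, 84)
w3 = Gw2 = (255, 222, 408)
Gw3 = (903, 834, 2124)
w3·Gw3 = 255·903 + 222·834 + 408·2124 = 1282005; w3·w3 = 255·255 + 222·222 + 408·408 = 280773
λ ≈ 1282005/280773 = 4.5660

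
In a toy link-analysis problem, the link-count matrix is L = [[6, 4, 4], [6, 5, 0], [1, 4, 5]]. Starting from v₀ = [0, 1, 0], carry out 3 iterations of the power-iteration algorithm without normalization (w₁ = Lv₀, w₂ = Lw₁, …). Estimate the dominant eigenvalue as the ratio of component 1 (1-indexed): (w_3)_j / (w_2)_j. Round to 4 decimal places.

λ ≈ 12.2000

w1 = Lv₀ = (6·0 + 4·1 + 4·0; 6·0 + 5·1 + 0·0; 1·0 + 4·1 + 5·0) = (4, 5, 4)
w2 = Lw1 = (6·4 + 4·5 + 4·4; 6·4 + 5·5 + 0·4; 1·4 + 4·5 + 5·4) = (60, 49, 44)
w3 = Lw2 = (732, 605, 476)
Ratio at component: 732 / 60 = 12.2000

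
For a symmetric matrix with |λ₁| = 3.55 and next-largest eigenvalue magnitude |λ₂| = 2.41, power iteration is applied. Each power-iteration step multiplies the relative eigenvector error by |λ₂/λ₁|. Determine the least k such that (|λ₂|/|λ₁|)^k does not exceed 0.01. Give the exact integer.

12

|λ₂/λ₁| = 2.41/3.55 = 0.67887
Need k ≥ ln(0.01) / ln(0.67887) = -4.6052 / -0.3873 ≈ 11.890
Smallest integer k satisfying the bound: 12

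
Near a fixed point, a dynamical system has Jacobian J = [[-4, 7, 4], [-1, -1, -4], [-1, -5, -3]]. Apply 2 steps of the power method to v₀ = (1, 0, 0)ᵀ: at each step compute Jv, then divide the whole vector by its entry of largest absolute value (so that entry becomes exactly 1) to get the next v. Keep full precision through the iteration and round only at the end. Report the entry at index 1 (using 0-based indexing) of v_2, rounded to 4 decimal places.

Jv0 = (-4.00000, -1.00000, -1.00000); divide by -4.00000 → v1 = (1.00000, 0.25000, 0.25000)
Jv1 = (-1.25000, -2.25000, -3.00000); divide by -3.00000 → v2 = (0.41667, 0.75000, 1.00000)
Requested entry of v2: 9/12 = 0.7500

0.7500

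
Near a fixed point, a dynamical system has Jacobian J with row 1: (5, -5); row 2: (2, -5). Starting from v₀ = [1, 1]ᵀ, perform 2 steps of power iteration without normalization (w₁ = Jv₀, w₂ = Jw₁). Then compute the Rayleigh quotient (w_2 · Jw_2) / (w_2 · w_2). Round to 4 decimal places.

w1 = Jv₀ = (5·1 + (-5)·1; 2·1 + (-5)·1) = (0, -3)
w2 = Jw1 = (5·0 + (-5)·(-3); 2·0 + (-5)·(-3)) = (15, 15)
Jw2 = (0, -45)
w2·Jw2 = 15·0 + 15·(-45) = -675; w2·w2 = 15·15 + 15·15 = 450
λ ≈ -675/450 = -1.5000

-1.5000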